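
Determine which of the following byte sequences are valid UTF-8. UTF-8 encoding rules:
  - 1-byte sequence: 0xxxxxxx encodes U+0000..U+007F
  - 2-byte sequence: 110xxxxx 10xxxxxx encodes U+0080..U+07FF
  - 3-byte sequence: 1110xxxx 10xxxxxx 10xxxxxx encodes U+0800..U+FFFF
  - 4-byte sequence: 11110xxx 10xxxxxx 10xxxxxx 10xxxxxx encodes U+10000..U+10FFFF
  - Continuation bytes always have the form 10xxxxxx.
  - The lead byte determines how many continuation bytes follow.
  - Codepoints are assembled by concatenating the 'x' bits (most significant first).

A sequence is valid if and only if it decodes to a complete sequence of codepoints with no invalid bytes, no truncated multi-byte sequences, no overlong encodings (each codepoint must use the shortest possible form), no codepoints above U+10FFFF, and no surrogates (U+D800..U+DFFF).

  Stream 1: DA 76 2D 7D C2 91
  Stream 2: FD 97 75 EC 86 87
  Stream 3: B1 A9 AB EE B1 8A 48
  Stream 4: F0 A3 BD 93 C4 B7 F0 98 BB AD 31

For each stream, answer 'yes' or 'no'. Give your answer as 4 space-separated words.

Answer: no no no yes

Derivation:
Stream 1: error at byte offset 1. INVALID
Stream 2: error at byte offset 0. INVALID
Stream 3: error at byte offset 0. INVALID
Stream 4: decodes cleanly. VALID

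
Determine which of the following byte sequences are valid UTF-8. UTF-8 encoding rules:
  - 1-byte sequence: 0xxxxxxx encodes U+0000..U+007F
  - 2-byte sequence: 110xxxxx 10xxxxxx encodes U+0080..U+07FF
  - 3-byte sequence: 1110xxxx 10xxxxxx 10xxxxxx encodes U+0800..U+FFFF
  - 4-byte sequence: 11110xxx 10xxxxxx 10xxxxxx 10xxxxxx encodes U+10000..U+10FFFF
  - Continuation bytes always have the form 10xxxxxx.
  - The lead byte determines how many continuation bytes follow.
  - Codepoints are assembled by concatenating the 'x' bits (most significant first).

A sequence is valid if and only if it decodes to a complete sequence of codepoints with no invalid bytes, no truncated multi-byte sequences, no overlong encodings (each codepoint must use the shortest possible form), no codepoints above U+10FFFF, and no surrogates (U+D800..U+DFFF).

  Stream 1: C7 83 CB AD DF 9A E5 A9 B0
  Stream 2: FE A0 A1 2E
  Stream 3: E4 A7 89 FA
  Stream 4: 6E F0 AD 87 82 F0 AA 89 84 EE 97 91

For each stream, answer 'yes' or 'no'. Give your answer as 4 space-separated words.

Stream 1: decodes cleanly. VALID
Stream 2: error at byte offset 0. INVALID
Stream 3: error at byte offset 3. INVALID
Stream 4: decodes cleanly. VALID

Answer: yes no no yes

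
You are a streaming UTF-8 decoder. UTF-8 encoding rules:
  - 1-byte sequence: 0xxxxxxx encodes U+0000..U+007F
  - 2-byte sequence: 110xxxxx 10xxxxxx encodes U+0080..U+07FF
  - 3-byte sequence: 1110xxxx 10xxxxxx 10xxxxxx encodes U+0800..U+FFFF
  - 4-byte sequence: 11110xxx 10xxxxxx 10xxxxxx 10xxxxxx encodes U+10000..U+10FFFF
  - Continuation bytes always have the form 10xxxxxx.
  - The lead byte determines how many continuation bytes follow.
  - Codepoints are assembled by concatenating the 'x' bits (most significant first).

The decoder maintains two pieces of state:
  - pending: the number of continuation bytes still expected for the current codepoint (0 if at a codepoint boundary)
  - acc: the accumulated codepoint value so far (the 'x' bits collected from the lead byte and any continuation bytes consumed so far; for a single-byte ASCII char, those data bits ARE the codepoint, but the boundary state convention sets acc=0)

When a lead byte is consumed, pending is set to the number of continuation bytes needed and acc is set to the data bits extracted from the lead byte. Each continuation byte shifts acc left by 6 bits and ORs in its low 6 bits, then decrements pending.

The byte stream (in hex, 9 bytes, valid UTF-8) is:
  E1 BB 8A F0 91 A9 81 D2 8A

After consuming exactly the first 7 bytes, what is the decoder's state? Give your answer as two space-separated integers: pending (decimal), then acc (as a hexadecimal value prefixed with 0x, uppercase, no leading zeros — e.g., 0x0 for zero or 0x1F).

Answer: 0 0x11A41

Derivation:
Byte[0]=E1: 3-byte lead. pending=2, acc=0x1
Byte[1]=BB: continuation. acc=(acc<<6)|0x3B=0x7B, pending=1
Byte[2]=8A: continuation. acc=(acc<<6)|0x0A=0x1ECA, pending=0
Byte[3]=F0: 4-byte lead. pending=3, acc=0x0
Byte[4]=91: continuation. acc=(acc<<6)|0x11=0x11, pending=2
Byte[5]=A9: continuation. acc=(acc<<6)|0x29=0x469, pending=1
Byte[6]=81: continuation. acc=(acc<<6)|0x01=0x11A41, pending=0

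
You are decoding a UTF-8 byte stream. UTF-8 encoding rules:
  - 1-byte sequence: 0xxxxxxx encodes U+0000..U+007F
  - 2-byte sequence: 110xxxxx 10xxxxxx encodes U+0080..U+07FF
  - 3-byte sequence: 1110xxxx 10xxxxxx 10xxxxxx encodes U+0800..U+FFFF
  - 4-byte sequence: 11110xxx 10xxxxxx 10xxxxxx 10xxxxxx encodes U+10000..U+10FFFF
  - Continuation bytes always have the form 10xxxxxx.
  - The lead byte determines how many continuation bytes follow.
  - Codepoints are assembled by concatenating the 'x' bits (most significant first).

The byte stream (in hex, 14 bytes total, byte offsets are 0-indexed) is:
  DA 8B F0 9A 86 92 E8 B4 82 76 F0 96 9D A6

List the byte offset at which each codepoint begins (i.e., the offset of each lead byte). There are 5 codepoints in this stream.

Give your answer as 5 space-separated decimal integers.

Byte[0]=DA: 2-byte lead, need 1 cont bytes. acc=0x1A
Byte[1]=8B: continuation. acc=(acc<<6)|0x0B=0x68B
Completed: cp=U+068B (starts at byte 0)
Byte[2]=F0: 4-byte lead, need 3 cont bytes. acc=0x0
Byte[3]=9A: continuation. acc=(acc<<6)|0x1A=0x1A
Byte[4]=86: continuation. acc=(acc<<6)|0x06=0x686
Byte[5]=92: continuation. acc=(acc<<6)|0x12=0x1A192
Completed: cp=U+1A192 (starts at byte 2)
Byte[6]=E8: 3-byte lead, need 2 cont bytes. acc=0x8
Byte[7]=B4: continuation. acc=(acc<<6)|0x34=0x234
Byte[8]=82: continuation. acc=(acc<<6)|0x02=0x8D02
Completed: cp=U+8D02 (starts at byte 6)
Byte[9]=76: 1-byte ASCII. cp=U+0076
Byte[10]=F0: 4-byte lead, need 3 cont bytes. acc=0x0
Byte[11]=96: continuation. acc=(acc<<6)|0x16=0x16
Byte[12]=9D: continuation. acc=(acc<<6)|0x1D=0x59D
Byte[13]=A6: continuation. acc=(acc<<6)|0x26=0x16766
Completed: cp=U+16766 (starts at byte 10)

Answer: 0 2 6 9 10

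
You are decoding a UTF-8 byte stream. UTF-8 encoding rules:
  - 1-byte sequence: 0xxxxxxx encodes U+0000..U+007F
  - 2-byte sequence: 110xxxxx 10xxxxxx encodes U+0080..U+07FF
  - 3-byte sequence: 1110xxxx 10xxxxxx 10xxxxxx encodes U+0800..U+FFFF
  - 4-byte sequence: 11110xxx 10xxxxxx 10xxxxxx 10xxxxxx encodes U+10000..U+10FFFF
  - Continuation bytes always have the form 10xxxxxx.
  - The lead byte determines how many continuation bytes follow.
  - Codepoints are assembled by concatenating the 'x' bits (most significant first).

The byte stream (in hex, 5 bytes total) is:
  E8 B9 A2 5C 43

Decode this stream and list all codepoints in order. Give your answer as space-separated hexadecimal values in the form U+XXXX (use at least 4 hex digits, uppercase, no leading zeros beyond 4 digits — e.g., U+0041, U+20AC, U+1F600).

Byte[0]=E8: 3-byte lead, need 2 cont bytes. acc=0x8
Byte[1]=B9: continuation. acc=(acc<<6)|0x39=0x239
Byte[2]=A2: continuation. acc=(acc<<6)|0x22=0x8E62
Completed: cp=U+8E62 (starts at byte 0)
Byte[3]=5C: 1-byte ASCII. cp=U+005C
Byte[4]=43: 1-byte ASCII. cp=U+0043

Answer: U+8E62 U+005C U+0043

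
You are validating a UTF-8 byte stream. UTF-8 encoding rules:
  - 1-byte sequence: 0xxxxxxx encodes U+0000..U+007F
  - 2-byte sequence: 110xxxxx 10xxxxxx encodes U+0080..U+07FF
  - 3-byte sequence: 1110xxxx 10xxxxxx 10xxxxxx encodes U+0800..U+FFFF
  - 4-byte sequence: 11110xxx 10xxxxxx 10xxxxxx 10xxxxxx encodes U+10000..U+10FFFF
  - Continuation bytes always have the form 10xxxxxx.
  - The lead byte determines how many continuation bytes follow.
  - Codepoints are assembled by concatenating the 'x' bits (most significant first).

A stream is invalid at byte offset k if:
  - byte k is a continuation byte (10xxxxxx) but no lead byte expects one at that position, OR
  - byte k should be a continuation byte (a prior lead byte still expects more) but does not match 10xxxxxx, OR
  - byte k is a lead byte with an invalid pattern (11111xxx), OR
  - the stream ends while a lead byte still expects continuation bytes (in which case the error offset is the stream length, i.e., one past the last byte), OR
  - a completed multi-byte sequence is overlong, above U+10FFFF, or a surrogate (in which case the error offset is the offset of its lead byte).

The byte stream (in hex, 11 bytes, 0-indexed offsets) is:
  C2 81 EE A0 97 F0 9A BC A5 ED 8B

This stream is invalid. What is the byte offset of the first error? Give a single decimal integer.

Answer: 11

Derivation:
Byte[0]=C2: 2-byte lead, need 1 cont bytes. acc=0x2
Byte[1]=81: continuation. acc=(acc<<6)|0x01=0x81
Completed: cp=U+0081 (starts at byte 0)
Byte[2]=EE: 3-byte lead, need 2 cont bytes. acc=0xE
Byte[3]=A0: continuation. acc=(acc<<6)|0x20=0x3A0
Byte[4]=97: continuation. acc=(acc<<6)|0x17=0xE817
Completed: cp=U+E817 (starts at byte 2)
Byte[5]=F0: 4-byte lead, need 3 cont bytes. acc=0x0
Byte[6]=9A: continuation. acc=(acc<<6)|0x1A=0x1A
Byte[7]=BC: continuation. acc=(acc<<6)|0x3C=0x6BC
Byte[8]=A5: continuation. acc=(acc<<6)|0x25=0x1AF25
Completed: cp=U+1AF25 (starts at byte 5)
Byte[9]=ED: 3-byte lead, need 2 cont bytes. acc=0xD
Byte[10]=8B: continuation. acc=(acc<<6)|0x0B=0x34B
Byte[11]: stream ended, expected continuation. INVALID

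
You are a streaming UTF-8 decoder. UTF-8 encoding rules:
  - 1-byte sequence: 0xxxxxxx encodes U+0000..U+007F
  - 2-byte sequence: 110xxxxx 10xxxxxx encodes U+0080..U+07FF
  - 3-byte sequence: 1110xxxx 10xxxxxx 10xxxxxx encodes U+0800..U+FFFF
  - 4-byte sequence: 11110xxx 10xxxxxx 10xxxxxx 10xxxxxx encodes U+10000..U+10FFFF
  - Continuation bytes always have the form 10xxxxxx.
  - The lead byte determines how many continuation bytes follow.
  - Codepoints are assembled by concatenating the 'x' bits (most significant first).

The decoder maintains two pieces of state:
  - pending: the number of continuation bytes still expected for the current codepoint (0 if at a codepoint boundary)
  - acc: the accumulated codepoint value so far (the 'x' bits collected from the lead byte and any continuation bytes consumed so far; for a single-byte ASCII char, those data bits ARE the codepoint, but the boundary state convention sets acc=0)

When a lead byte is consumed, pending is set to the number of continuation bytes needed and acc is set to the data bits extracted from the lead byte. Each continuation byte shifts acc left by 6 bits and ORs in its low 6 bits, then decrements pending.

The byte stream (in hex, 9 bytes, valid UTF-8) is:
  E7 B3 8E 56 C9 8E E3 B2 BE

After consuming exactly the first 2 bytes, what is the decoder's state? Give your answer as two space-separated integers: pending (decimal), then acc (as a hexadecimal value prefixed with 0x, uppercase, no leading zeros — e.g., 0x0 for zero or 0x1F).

Answer: 1 0x1F3

Derivation:
Byte[0]=E7: 3-byte lead. pending=2, acc=0x7
Byte[1]=B3: continuation. acc=(acc<<6)|0x33=0x1F3, pending=1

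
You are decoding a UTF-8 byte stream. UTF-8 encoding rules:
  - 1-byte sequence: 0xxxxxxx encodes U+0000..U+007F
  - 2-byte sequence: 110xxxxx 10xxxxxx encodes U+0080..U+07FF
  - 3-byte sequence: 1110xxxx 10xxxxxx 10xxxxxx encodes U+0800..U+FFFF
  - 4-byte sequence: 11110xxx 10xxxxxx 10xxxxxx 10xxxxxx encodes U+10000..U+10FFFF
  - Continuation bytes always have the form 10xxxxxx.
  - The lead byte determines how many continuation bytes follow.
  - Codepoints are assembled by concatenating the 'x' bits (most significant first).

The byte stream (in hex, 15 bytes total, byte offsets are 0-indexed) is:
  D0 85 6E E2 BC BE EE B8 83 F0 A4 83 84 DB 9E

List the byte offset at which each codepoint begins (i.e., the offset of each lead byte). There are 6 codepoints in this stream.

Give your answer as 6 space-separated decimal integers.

Byte[0]=D0: 2-byte lead, need 1 cont bytes. acc=0x10
Byte[1]=85: continuation. acc=(acc<<6)|0x05=0x405
Completed: cp=U+0405 (starts at byte 0)
Byte[2]=6E: 1-byte ASCII. cp=U+006E
Byte[3]=E2: 3-byte lead, need 2 cont bytes. acc=0x2
Byte[4]=BC: continuation. acc=(acc<<6)|0x3C=0xBC
Byte[5]=BE: continuation. acc=(acc<<6)|0x3E=0x2F3E
Completed: cp=U+2F3E (starts at byte 3)
Byte[6]=EE: 3-byte lead, need 2 cont bytes. acc=0xE
Byte[7]=B8: continuation. acc=(acc<<6)|0x38=0x3B8
Byte[8]=83: continuation. acc=(acc<<6)|0x03=0xEE03
Completed: cp=U+EE03 (starts at byte 6)
Byte[9]=F0: 4-byte lead, need 3 cont bytes. acc=0x0
Byte[10]=A4: continuation. acc=(acc<<6)|0x24=0x24
Byte[11]=83: continuation. acc=(acc<<6)|0x03=0x903
Byte[12]=84: continuation. acc=(acc<<6)|0x04=0x240C4
Completed: cp=U+240C4 (starts at byte 9)
Byte[13]=DB: 2-byte lead, need 1 cont bytes. acc=0x1B
Byte[14]=9E: continuation. acc=(acc<<6)|0x1E=0x6DE
Completed: cp=U+06DE (starts at byte 13)

Answer: 0 2 3 6 9 13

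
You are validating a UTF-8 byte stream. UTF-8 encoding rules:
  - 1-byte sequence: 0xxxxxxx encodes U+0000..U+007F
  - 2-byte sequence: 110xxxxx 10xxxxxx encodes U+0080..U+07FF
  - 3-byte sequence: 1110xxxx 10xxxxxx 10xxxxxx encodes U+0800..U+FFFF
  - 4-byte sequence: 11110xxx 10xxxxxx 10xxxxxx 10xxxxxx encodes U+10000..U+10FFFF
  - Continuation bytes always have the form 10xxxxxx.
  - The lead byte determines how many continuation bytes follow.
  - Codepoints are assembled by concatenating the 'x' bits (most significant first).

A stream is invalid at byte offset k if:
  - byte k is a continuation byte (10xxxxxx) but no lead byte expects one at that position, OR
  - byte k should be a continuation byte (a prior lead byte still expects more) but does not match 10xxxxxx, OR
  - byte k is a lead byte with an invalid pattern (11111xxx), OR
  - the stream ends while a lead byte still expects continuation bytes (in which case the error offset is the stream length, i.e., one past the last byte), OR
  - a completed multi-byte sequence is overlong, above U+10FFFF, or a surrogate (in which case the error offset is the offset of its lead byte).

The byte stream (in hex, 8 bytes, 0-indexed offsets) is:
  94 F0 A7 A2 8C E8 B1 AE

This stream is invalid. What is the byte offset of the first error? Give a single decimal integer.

Byte[0]=94: INVALID lead byte (not 0xxx/110x/1110/11110)

Answer: 0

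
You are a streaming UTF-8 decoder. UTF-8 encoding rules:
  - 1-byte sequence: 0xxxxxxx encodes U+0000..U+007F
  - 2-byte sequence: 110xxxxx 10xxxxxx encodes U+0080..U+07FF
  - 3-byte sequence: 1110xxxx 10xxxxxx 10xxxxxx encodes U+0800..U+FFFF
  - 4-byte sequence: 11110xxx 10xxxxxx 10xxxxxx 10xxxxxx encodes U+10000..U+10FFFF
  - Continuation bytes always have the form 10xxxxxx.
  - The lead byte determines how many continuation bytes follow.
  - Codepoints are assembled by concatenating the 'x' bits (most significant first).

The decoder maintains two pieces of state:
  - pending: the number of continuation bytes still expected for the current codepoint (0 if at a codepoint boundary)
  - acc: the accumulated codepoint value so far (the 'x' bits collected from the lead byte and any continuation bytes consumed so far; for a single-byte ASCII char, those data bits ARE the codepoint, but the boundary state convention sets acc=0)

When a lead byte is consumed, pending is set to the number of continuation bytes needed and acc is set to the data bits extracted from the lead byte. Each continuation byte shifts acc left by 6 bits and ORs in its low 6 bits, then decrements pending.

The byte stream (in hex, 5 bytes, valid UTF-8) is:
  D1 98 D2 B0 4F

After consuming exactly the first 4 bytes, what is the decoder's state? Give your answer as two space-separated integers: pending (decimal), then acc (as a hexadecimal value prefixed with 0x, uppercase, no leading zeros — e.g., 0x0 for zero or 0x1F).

Byte[0]=D1: 2-byte lead. pending=1, acc=0x11
Byte[1]=98: continuation. acc=(acc<<6)|0x18=0x458, pending=0
Byte[2]=D2: 2-byte lead. pending=1, acc=0x12
Byte[3]=B0: continuation. acc=(acc<<6)|0x30=0x4B0, pending=0

Answer: 0 0x4B0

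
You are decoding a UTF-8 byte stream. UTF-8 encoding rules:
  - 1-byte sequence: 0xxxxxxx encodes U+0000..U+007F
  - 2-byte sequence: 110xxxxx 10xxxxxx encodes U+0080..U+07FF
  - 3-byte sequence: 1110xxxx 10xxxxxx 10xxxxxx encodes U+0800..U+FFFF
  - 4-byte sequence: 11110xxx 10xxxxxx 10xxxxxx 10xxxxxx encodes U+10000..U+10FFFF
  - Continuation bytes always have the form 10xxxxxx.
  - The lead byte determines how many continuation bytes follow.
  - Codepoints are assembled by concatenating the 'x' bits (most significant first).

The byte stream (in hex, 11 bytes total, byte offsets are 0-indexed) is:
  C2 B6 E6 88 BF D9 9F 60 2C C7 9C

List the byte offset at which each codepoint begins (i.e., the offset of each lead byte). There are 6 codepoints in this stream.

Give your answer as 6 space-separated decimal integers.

Byte[0]=C2: 2-byte lead, need 1 cont bytes. acc=0x2
Byte[1]=B6: continuation. acc=(acc<<6)|0x36=0xB6
Completed: cp=U+00B6 (starts at byte 0)
Byte[2]=E6: 3-byte lead, need 2 cont bytes. acc=0x6
Byte[3]=88: continuation. acc=(acc<<6)|0x08=0x188
Byte[4]=BF: continuation. acc=(acc<<6)|0x3F=0x623F
Completed: cp=U+623F (starts at byte 2)
Byte[5]=D9: 2-byte lead, need 1 cont bytes. acc=0x19
Byte[6]=9F: continuation. acc=(acc<<6)|0x1F=0x65F
Completed: cp=U+065F (starts at byte 5)
Byte[7]=60: 1-byte ASCII. cp=U+0060
Byte[8]=2C: 1-byte ASCII. cp=U+002C
Byte[9]=C7: 2-byte lead, need 1 cont bytes. acc=0x7
Byte[10]=9C: continuation. acc=(acc<<6)|0x1C=0x1DC
Completed: cp=U+01DC (starts at byte 9)

Answer: 0 2 5 7 8 9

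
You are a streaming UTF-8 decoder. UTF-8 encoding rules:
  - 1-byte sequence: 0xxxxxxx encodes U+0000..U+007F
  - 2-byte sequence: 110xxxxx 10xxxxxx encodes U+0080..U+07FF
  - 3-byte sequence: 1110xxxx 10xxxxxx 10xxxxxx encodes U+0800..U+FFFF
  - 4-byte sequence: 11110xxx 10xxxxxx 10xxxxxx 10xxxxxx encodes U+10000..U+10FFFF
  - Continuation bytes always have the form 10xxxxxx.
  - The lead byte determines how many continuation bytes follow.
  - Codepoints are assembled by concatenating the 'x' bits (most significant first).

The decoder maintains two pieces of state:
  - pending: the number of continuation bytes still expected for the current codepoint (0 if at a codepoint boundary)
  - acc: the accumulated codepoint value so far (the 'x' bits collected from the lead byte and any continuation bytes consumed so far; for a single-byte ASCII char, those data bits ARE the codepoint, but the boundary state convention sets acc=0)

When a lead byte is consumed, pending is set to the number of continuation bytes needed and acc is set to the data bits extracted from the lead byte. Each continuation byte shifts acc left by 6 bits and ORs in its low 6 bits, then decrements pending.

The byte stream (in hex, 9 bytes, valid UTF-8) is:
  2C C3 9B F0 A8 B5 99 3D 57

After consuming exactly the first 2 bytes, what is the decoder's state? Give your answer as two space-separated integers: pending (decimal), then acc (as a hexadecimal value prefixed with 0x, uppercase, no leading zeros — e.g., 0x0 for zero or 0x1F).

Byte[0]=2C: 1-byte. pending=0, acc=0x0
Byte[1]=C3: 2-byte lead. pending=1, acc=0x3

Answer: 1 0x3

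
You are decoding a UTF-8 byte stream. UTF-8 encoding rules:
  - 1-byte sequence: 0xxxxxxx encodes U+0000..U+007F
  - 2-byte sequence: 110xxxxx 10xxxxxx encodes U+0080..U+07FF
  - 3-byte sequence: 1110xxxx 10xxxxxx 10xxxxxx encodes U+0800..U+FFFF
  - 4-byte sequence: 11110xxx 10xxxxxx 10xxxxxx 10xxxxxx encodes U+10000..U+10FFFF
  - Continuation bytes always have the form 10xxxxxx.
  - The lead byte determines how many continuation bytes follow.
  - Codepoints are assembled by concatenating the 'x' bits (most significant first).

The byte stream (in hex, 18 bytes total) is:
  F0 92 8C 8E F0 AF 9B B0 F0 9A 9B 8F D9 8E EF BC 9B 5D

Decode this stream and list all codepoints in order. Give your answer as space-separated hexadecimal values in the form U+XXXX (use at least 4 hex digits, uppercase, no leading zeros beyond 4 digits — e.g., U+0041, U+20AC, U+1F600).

Answer: U+1230E U+2F6F0 U+1A6CF U+064E U+FF1B U+005D

Derivation:
Byte[0]=F0: 4-byte lead, need 3 cont bytes. acc=0x0
Byte[1]=92: continuation. acc=(acc<<6)|0x12=0x12
Byte[2]=8C: continuation. acc=(acc<<6)|0x0C=0x48C
Byte[3]=8E: continuation. acc=(acc<<6)|0x0E=0x1230E
Completed: cp=U+1230E (starts at byte 0)
Byte[4]=F0: 4-byte lead, need 3 cont bytes. acc=0x0
Byte[5]=AF: continuation. acc=(acc<<6)|0x2F=0x2F
Byte[6]=9B: continuation. acc=(acc<<6)|0x1B=0xBDB
Byte[7]=B0: continuation. acc=(acc<<6)|0x30=0x2F6F0
Completed: cp=U+2F6F0 (starts at byte 4)
Byte[8]=F0: 4-byte lead, need 3 cont bytes. acc=0x0
Byte[9]=9A: continuation. acc=(acc<<6)|0x1A=0x1A
Byte[10]=9B: continuation. acc=(acc<<6)|0x1B=0x69B
Byte[11]=8F: continuation. acc=(acc<<6)|0x0F=0x1A6CF
Completed: cp=U+1A6CF (starts at byte 8)
Byte[12]=D9: 2-byte lead, need 1 cont bytes. acc=0x19
Byte[13]=8E: continuation. acc=(acc<<6)|0x0E=0x64E
Completed: cp=U+064E (starts at byte 12)
Byte[14]=EF: 3-byte lead, need 2 cont bytes. acc=0xF
Byte[15]=BC: continuation. acc=(acc<<6)|0x3C=0x3FC
Byte[16]=9B: continuation. acc=(acc<<6)|0x1B=0xFF1B
Completed: cp=U+FF1B (starts at byte 14)
Byte[17]=5D: 1-byte ASCII. cp=U+005D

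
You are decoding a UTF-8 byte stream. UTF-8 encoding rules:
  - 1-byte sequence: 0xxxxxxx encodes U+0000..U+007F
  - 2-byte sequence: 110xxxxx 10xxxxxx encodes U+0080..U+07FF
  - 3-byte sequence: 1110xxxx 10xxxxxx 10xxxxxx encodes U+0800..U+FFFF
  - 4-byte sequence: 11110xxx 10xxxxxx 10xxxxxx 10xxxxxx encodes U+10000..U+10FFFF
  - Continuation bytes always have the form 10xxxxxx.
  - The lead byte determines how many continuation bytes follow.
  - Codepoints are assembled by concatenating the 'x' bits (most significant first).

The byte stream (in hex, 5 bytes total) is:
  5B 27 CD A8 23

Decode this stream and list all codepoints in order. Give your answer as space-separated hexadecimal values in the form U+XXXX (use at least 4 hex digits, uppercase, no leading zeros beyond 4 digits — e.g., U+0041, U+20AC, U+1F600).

Answer: U+005B U+0027 U+0368 U+0023

Derivation:
Byte[0]=5B: 1-byte ASCII. cp=U+005B
Byte[1]=27: 1-byte ASCII. cp=U+0027
Byte[2]=CD: 2-byte lead, need 1 cont bytes. acc=0xD
Byte[3]=A8: continuation. acc=(acc<<6)|0x28=0x368
Completed: cp=U+0368 (starts at byte 2)
Byte[4]=23: 1-byte ASCII. cp=U+0023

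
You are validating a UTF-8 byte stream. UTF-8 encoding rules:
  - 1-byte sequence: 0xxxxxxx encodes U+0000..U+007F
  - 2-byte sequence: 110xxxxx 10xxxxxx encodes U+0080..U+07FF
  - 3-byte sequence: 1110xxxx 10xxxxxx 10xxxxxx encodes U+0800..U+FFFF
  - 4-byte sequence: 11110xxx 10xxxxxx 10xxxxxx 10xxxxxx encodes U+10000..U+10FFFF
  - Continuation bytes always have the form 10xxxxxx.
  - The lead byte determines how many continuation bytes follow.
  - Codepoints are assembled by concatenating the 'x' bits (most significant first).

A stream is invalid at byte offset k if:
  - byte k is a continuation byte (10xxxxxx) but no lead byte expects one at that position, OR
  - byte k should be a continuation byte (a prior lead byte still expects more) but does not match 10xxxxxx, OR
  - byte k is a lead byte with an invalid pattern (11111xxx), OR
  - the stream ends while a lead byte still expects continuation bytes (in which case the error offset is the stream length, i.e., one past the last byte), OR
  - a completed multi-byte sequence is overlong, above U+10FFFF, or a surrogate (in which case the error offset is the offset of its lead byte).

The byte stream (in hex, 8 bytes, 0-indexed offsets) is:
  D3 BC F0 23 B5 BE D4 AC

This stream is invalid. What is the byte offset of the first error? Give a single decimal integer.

Byte[0]=D3: 2-byte lead, need 1 cont bytes. acc=0x13
Byte[1]=BC: continuation. acc=(acc<<6)|0x3C=0x4FC
Completed: cp=U+04FC (starts at byte 0)
Byte[2]=F0: 4-byte lead, need 3 cont bytes. acc=0x0
Byte[3]=23: expected 10xxxxxx continuation. INVALID

Answer: 3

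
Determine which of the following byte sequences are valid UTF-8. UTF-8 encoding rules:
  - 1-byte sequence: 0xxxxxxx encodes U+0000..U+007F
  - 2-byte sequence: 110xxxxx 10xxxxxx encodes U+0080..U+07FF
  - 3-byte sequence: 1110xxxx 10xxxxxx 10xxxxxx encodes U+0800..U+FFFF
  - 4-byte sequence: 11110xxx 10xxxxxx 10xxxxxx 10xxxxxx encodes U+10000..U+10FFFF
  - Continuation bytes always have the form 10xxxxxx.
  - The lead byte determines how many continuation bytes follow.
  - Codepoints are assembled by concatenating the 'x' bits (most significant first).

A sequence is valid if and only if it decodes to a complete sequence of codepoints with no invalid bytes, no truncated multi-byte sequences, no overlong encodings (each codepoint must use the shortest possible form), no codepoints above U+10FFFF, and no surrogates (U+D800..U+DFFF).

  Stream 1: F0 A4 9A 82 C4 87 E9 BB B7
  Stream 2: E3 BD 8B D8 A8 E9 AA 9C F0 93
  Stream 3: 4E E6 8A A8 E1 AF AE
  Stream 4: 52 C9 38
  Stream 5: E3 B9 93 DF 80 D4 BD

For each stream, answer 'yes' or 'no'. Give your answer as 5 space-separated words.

Answer: yes no yes no yes

Derivation:
Stream 1: decodes cleanly. VALID
Stream 2: error at byte offset 10. INVALID
Stream 3: decodes cleanly. VALID
Stream 4: error at byte offset 2. INVALID
Stream 5: decodes cleanly. VALID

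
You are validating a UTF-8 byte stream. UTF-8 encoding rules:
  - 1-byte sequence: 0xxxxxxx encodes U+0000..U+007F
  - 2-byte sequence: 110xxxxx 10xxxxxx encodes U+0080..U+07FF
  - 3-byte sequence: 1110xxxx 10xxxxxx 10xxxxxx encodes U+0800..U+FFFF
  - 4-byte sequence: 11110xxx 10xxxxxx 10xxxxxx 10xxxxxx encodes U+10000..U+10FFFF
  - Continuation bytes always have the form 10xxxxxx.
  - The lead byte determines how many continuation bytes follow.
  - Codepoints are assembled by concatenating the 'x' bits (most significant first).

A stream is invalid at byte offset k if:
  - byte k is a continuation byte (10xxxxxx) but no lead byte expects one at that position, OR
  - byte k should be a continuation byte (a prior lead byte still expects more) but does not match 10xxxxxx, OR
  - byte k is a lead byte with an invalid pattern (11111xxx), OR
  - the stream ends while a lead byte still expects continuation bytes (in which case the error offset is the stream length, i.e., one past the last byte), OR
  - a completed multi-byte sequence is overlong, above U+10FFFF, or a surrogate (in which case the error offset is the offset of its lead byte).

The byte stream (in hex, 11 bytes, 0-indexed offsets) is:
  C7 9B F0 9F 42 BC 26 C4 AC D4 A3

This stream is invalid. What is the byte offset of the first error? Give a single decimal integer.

Byte[0]=C7: 2-byte lead, need 1 cont bytes. acc=0x7
Byte[1]=9B: continuation. acc=(acc<<6)|0x1B=0x1DB
Completed: cp=U+01DB (starts at byte 0)
Byte[2]=F0: 4-byte lead, need 3 cont bytes. acc=0x0
Byte[3]=9F: continuation. acc=(acc<<6)|0x1F=0x1F
Byte[4]=42: expected 10xxxxxx continuation. INVALID

Answer: 4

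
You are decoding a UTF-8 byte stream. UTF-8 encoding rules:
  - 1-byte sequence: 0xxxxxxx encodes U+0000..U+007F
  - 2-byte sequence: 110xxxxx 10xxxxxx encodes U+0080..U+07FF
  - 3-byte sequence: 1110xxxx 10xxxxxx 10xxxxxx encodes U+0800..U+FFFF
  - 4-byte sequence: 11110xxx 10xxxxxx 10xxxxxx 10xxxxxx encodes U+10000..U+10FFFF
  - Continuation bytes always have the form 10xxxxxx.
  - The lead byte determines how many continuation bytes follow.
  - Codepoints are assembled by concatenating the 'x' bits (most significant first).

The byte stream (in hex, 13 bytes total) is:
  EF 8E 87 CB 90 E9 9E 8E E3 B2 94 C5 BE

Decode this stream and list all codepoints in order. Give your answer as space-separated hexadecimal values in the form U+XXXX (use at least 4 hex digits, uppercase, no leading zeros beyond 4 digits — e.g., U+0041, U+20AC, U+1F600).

Byte[0]=EF: 3-byte lead, need 2 cont bytes. acc=0xF
Byte[1]=8E: continuation. acc=(acc<<6)|0x0E=0x3CE
Byte[2]=87: continuation. acc=(acc<<6)|0x07=0xF387
Completed: cp=U+F387 (starts at byte 0)
Byte[3]=CB: 2-byte lead, need 1 cont bytes. acc=0xB
Byte[4]=90: continuation. acc=(acc<<6)|0x10=0x2D0
Completed: cp=U+02D0 (starts at byte 3)
Byte[5]=E9: 3-byte lead, need 2 cont bytes. acc=0x9
Byte[6]=9E: continuation. acc=(acc<<6)|0x1E=0x25E
Byte[7]=8E: continuation. acc=(acc<<6)|0x0E=0x978E
Completed: cp=U+978E (starts at byte 5)
Byte[8]=E3: 3-byte lead, need 2 cont bytes. acc=0x3
Byte[9]=B2: continuation. acc=(acc<<6)|0x32=0xF2
Byte[10]=94: continuation. acc=(acc<<6)|0x14=0x3C94
Completed: cp=U+3C94 (starts at byte 8)
Byte[11]=C5: 2-byte lead, need 1 cont bytes. acc=0x5
Byte[12]=BE: continuation. acc=(acc<<6)|0x3E=0x17E
Completed: cp=U+017E (starts at byte 11)

Answer: U+F387 U+02D0 U+978E U+3C94 U+017E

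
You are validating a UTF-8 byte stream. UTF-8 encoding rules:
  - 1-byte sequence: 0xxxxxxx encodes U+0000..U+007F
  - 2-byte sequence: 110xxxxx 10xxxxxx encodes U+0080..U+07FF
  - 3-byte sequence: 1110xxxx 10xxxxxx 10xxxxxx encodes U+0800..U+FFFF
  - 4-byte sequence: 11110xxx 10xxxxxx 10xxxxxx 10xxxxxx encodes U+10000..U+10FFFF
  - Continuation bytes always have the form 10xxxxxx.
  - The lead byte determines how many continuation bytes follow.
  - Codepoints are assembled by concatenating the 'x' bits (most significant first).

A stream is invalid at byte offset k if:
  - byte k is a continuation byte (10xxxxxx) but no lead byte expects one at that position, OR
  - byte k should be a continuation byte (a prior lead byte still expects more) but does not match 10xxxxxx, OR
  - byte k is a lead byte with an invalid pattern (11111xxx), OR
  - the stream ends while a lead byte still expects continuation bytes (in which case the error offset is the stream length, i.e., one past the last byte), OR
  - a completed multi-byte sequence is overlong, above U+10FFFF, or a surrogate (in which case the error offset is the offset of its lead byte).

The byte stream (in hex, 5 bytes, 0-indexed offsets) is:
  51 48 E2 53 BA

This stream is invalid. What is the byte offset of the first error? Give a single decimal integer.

Answer: 3

Derivation:
Byte[0]=51: 1-byte ASCII. cp=U+0051
Byte[1]=48: 1-byte ASCII. cp=U+0048
Byte[2]=E2: 3-byte lead, need 2 cont bytes. acc=0x2
Byte[3]=53: expected 10xxxxxx continuation. INVALID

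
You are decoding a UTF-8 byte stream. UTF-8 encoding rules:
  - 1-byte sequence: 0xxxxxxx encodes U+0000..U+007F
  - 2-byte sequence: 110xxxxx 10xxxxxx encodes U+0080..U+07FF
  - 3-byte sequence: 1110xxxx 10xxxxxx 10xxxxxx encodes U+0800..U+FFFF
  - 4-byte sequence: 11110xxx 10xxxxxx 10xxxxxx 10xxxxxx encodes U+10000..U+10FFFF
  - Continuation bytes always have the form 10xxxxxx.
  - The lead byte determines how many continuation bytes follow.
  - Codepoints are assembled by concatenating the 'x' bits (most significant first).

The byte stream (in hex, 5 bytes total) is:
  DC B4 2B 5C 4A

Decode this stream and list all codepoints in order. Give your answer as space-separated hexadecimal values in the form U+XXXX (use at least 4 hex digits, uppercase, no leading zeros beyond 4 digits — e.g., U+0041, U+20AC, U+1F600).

Answer: U+0734 U+002B U+005C U+004A

Derivation:
Byte[0]=DC: 2-byte lead, need 1 cont bytes. acc=0x1C
Byte[1]=B4: continuation. acc=(acc<<6)|0x34=0x734
Completed: cp=U+0734 (starts at byte 0)
Byte[2]=2B: 1-byte ASCII. cp=U+002B
Byte[3]=5C: 1-byte ASCII. cp=U+005C
Byte[4]=4A: 1-byte ASCII. cp=U+004A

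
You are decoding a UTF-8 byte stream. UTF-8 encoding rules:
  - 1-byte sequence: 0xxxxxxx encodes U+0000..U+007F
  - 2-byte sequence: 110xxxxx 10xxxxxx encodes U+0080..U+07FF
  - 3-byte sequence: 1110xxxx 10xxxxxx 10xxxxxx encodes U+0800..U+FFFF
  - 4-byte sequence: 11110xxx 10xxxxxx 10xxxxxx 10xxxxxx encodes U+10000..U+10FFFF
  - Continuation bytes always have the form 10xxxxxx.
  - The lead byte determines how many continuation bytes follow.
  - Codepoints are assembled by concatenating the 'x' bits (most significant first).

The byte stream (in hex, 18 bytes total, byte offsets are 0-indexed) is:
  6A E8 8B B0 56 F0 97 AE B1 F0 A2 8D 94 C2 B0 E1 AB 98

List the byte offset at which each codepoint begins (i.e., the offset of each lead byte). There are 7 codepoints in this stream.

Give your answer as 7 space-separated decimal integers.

Answer: 0 1 4 5 9 13 15

Derivation:
Byte[0]=6A: 1-byte ASCII. cp=U+006A
Byte[1]=E8: 3-byte lead, need 2 cont bytes. acc=0x8
Byte[2]=8B: continuation. acc=(acc<<6)|0x0B=0x20B
Byte[3]=B0: continuation. acc=(acc<<6)|0x30=0x82F0
Completed: cp=U+82F0 (starts at byte 1)
Byte[4]=56: 1-byte ASCII. cp=U+0056
Byte[5]=F0: 4-byte lead, need 3 cont bytes. acc=0x0
Byte[6]=97: continuation. acc=(acc<<6)|0x17=0x17
Byte[7]=AE: continuation. acc=(acc<<6)|0x2E=0x5EE
Byte[8]=B1: continuation. acc=(acc<<6)|0x31=0x17BB1
Completed: cp=U+17BB1 (starts at byte 5)
Byte[9]=F0: 4-byte lead, need 3 cont bytes. acc=0x0
Byte[10]=A2: continuation. acc=(acc<<6)|0x22=0x22
Byte[11]=8D: continuation. acc=(acc<<6)|0x0D=0x88D
Byte[12]=94: continuation. acc=(acc<<6)|0x14=0x22354
Completed: cp=U+22354 (starts at byte 9)
Byte[13]=C2: 2-byte lead, need 1 cont bytes. acc=0x2
Byte[14]=B0: continuation. acc=(acc<<6)|0x30=0xB0
Completed: cp=U+00B0 (starts at byte 13)
Byte[15]=E1: 3-byte lead, need 2 cont bytes. acc=0x1
Byte[16]=AB: continuation. acc=(acc<<6)|0x2B=0x6B
Byte[17]=98: continuation. acc=(acc<<6)|0x18=0x1AD8
Completed: cp=U+1AD8 (starts at byte 15)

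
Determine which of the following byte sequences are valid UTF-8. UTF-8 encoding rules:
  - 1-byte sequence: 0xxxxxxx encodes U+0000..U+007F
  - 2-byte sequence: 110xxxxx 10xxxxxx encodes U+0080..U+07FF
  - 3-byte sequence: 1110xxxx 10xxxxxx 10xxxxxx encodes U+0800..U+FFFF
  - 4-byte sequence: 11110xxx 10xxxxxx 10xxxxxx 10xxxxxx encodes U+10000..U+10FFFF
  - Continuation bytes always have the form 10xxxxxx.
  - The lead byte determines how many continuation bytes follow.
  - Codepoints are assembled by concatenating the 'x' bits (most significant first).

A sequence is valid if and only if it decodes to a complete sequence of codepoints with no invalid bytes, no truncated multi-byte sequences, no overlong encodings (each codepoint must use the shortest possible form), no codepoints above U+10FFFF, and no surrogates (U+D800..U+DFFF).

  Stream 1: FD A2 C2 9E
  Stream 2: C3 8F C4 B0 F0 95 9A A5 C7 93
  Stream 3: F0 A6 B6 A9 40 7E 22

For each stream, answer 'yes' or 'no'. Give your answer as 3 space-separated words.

Stream 1: error at byte offset 0. INVALID
Stream 2: decodes cleanly. VALID
Stream 3: decodes cleanly. VALID

Answer: no yes yes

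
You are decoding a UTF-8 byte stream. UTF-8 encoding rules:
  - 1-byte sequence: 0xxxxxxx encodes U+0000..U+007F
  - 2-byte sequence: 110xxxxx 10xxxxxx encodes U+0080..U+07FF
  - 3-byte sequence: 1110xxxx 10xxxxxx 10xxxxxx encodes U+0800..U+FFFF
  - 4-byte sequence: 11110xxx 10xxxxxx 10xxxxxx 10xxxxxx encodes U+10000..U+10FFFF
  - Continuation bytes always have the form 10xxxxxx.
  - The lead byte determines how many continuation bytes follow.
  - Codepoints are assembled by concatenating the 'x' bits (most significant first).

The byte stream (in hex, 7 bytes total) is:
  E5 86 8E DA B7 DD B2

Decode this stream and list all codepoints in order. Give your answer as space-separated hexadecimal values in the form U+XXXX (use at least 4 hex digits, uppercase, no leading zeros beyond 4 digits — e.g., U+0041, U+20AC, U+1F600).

Byte[0]=E5: 3-byte lead, need 2 cont bytes. acc=0x5
Byte[1]=86: continuation. acc=(acc<<6)|0x06=0x146
Byte[2]=8E: continuation. acc=(acc<<6)|0x0E=0x518E
Completed: cp=U+518E (starts at byte 0)
Byte[3]=DA: 2-byte lead, need 1 cont bytes. acc=0x1A
Byte[4]=B7: continuation. acc=(acc<<6)|0x37=0x6B7
Completed: cp=U+06B7 (starts at byte 3)
Byte[5]=DD: 2-byte lead, need 1 cont bytes. acc=0x1D
Byte[6]=B2: continuation. acc=(acc<<6)|0x32=0x772
Completed: cp=U+0772 (starts at byte 5)

Answer: U+518E U+06B7 U+0772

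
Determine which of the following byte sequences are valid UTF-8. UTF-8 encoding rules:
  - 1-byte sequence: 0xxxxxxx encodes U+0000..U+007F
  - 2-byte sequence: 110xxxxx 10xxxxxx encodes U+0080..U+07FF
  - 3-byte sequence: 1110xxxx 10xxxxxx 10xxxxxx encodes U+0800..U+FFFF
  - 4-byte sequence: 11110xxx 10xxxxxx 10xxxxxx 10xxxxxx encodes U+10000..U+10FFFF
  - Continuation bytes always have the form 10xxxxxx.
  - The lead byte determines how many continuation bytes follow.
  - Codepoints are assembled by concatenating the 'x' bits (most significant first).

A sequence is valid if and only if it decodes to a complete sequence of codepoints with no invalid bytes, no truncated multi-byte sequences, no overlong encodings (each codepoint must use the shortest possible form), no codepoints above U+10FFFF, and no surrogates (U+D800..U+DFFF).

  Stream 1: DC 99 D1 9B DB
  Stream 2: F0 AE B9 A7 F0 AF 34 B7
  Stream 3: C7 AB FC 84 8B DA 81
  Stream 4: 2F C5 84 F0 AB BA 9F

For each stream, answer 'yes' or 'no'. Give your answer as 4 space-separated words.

Stream 1: error at byte offset 5. INVALID
Stream 2: error at byte offset 6. INVALID
Stream 3: error at byte offset 2. INVALID
Stream 4: decodes cleanly. VALID

Answer: no no no yes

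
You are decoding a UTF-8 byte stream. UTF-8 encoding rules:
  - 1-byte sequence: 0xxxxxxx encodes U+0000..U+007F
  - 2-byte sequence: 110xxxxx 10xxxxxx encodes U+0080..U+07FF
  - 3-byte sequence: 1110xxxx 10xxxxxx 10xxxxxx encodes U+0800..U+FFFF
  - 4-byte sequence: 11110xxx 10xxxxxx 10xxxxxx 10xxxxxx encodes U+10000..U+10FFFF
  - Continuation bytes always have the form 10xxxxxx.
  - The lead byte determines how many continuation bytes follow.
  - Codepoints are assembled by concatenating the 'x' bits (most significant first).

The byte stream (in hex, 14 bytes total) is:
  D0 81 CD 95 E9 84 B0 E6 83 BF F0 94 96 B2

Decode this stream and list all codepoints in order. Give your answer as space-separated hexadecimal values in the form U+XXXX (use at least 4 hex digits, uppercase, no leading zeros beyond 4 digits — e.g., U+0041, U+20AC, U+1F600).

Byte[0]=D0: 2-byte lead, need 1 cont bytes. acc=0x10
Byte[1]=81: continuation. acc=(acc<<6)|0x01=0x401
Completed: cp=U+0401 (starts at byte 0)
Byte[2]=CD: 2-byte lead, need 1 cont bytes. acc=0xD
Byte[3]=95: continuation. acc=(acc<<6)|0x15=0x355
Completed: cp=U+0355 (starts at byte 2)
Byte[4]=E9: 3-byte lead, need 2 cont bytes. acc=0x9
Byte[5]=84: continuation. acc=(acc<<6)|0x04=0x244
Byte[6]=B0: continuation. acc=(acc<<6)|0x30=0x9130
Completed: cp=U+9130 (starts at byte 4)
Byte[7]=E6: 3-byte lead, need 2 cont bytes. acc=0x6
Byte[8]=83: continuation. acc=(acc<<6)|0x03=0x183
Byte[9]=BF: continuation. acc=(acc<<6)|0x3F=0x60FF
Completed: cp=U+60FF (starts at byte 7)
Byte[10]=F0: 4-byte lead, need 3 cont bytes. acc=0x0
Byte[11]=94: continuation. acc=(acc<<6)|0x14=0x14
Byte[12]=96: continuation. acc=(acc<<6)|0x16=0x516
Byte[13]=B2: continuation. acc=(acc<<6)|0x32=0x145B2
Completed: cp=U+145B2 (starts at byte 10)

Answer: U+0401 U+0355 U+9130 U+60FF U+145B2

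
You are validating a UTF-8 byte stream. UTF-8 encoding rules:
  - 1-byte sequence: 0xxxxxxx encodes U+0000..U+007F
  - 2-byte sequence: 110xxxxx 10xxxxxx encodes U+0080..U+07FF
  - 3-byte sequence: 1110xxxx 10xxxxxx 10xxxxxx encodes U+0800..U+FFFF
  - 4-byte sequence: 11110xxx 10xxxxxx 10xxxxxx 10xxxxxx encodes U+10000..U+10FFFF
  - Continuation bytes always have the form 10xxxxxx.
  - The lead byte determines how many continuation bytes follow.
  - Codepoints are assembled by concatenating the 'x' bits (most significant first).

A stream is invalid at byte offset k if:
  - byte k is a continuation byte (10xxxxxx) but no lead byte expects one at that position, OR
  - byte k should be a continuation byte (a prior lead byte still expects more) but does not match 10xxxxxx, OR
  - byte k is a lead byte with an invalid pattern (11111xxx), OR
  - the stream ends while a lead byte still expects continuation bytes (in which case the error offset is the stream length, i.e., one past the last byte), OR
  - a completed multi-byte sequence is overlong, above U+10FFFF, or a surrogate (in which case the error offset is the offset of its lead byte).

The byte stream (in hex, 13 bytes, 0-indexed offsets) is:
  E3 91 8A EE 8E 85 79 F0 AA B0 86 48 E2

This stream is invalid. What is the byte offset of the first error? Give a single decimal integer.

Byte[0]=E3: 3-byte lead, need 2 cont bytes. acc=0x3
Byte[1]=91: continuation. acc=(acc<<6)|0x11=0xD1
Byte[2]=8A: continuation. acc=(acc<<6)|0x0A=0x344A
Completed: cp=U+344A (starts at byte 0)
Byte[3]=EE: 3-byte lead, need 2 cont bytes. acc=0xE
Byte[4]=8E: continuation. acc=(acc<<6)|0x0E=0x38E
Byte[5]=85: continuation. acc=(acc<<6)|0x05=0xE385
Completed: cp=U+E385 (starts at byte 3)
Byte[6]=79: 1-byte ASCII. cp=U+0079
Byte[7]=F0: 4-byte lead, need 3 cont bytes. acc=0x0
Byte[8]=AA: continuation. acc=(acc<<6)|0x2A=0x2A
Byte[9]=B0: continuation. acc=(acc<<6)|0x30=0xAB0
Byte[10]=86: continuation. acc=(acc<<6)|0x06=0x2AC06
Completed: cp=U+2AC06 (starts at byte 7)
Byte[11]=48: 1-byte ASCII. cp=U+0048
Byte[12]=E2: 3-byte lead, need 2 cont bytes. acc=0x2
Byte[13]: stream ended, expected continuation. INVALID

Answer: 13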